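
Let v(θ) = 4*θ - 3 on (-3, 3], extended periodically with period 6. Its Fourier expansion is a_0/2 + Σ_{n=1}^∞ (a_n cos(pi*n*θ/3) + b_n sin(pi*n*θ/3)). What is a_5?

a_5 = 1/3 ∫_{-3}^{3} v(θ) cos(5*pi*θ/3) dθ.
Integrating by parts (boundary term plus one more integral), an antiderivative of (4*θ - 3) cos(5*pi*θ/3) is 12*θ*sin(5*pi*θ/3)/(5*pi) - 9*sin(5*pi*θ/3)/(5*pi) + 36*cos(5*pi*θ/3)/(25*pi**2); evaluating from -3 to 3: ∫_{-3}^{3} (4*θ - 3) cos(5*pi*θ/3) dθ = (-36/(25*pi**2)) - (-36/(25*pi**2)) = 0.
Hence a_5 = (1/3)·(0) = 0.

0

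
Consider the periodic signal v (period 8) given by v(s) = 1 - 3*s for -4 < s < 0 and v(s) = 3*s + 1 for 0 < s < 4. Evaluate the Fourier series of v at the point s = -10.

s = -10 differs from s = -2 by -1 full period(s), and the series is 8-periodic.
v is continuous at s = -2 with value 7, so the series converges to 7 there.

7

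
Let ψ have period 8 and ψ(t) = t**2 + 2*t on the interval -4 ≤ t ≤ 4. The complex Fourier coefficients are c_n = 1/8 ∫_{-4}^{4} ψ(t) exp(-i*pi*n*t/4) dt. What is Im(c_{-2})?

Since ψ is real-valued, Im(c_{-2}) = -1/8 ∫_{-4}^{4} ψ(t) sin(-pi*t/2) dt = b_{2}/2.
Integrating by parts twice (tabular method), an antiderivative of (t**2 + 2*t) sin(-pi*t/2) is 2*t**2*cos(pi*t/2)/pi - 8*t*sin(pi*t/2)/pi**2 + 4*t*cos(pi*t/2)/pi - 8*sin(pi*t/2)/pi**2 - 16*cos(pi*t/2)/pi**3; evaluating from -4 to 4: ∫_{-4}^{4} (t**2 + 2*t) sin(-pi*t/2) dt = (-16/pi**3 + 48/pi) - (-16/pi**3 + 16/pi) = 32/pi.
Hence Im(c_{-2}) = (-1/8)·(32/pi) = -4/pi.

-4/pi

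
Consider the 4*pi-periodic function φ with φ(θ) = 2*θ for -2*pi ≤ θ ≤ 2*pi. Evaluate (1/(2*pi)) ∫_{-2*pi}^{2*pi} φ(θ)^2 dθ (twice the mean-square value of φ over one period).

(1/(2*pi)) ∫_{-2*pi}^{2*pi} φ(θ)^2 dθ = (1/(2*pi)) · (64*pi**3/3) = 32*pi**2/3.

32*pi**2/3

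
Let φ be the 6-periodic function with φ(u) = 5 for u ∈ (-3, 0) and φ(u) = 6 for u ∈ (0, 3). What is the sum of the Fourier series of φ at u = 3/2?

6

φ is continuous at u = 3/2 with value 6, so the series converges to 6 there.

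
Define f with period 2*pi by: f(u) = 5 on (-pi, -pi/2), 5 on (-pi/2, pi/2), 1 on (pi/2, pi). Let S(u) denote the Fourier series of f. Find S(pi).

At u = pi the one-sided limits are f(pi^-) = 1 and f(pi^+) = 5.
By Dirichlet's theorem the series converges to their average, [(1) + (5)]/2 = 3.

3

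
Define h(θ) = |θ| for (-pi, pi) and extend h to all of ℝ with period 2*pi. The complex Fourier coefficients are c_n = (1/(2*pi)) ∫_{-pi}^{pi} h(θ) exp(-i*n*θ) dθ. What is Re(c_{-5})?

-2/(25*pi)

Since h is real-valued, Re(c_{-5}) = (1/(2*pi)) ∫_{-pi}^{pi} h(θ) cos(-5*θ) dθ = a_{5}/2.
h is even and cos(-5*θ) is even, so the integrand is even: ∫_{-pi}^{pi} h(θ) cos(-5*θ) dθ = 2∫_0^{pi} h(θ) cos(-5*θ) dθ.
Integrating by parts (boundary term plus one more integral), an antiderivative of (θ) cos(-5*θ) is θ*sin(5*θ)/5 + cos(5*θ)/25; evaluating from 0 to pi: ∫_{0}^{pi} (θ) cos(-5*θ) dθ = (-1/25) - (1/25) = -2/25.
So ∫_{-pi}^{pi} h(θ) cos(-5*θ) dθ = -4/25.
Hence Re(c_{-5}) = (1/(2*pi))·(-4/25) = -2/(25*pi).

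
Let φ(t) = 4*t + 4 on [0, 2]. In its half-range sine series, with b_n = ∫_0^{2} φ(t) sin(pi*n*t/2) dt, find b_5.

32/(5*pi)

b_5 = ∫_0^{2} (4*t + 4) sin(5*pi*t/2) dt.
Integrating by parts (boundary term plus one more integral), an antiderivative of (4*t + 4) sin(5*pi*t/2) is -8*t*cos(5*pi*t/2)/(5*pi) + 16*sin(5*pi*t/2)/(25*pi**2) - 8*cos(5*pi*t/2)/(5*pi); evaluating from 0 to 2: ∫_{0}^{2} (4*t + 4) sin(5*pi*t/2) dt = (24/(5*pi)) - (-8/(5*pi)) = 32/(5*pi).
Hence b_5 = 32/(5*pi).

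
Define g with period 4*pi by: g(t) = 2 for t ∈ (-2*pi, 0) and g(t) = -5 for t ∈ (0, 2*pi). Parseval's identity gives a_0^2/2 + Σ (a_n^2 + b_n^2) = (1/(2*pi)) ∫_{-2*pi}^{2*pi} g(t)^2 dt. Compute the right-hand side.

29

(1/(2*pi)) ∫_{-2*pi}^{2*pi} g(t)^2 dt = (1/(2*pi)) · (58*pi) = 29.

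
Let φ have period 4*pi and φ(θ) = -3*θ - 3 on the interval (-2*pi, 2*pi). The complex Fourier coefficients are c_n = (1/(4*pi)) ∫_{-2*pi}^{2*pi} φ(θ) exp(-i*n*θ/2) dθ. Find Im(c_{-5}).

Since φ is real-valued, Im(c_{-5}) = -(1/(4*pi)) ∫_{-2*pi}^{2*pi} φ(θ) sin(-5*θ/2) dθ = b_{5}/2.
Integrating by parts (boundary term plus one more integral), an antiderivative of (-3*θ - 3) sin(-5*θ/2) is -6*θ*cos(5*θ/2)/5 + 12*sin(5*θ/2)/25 - 6*cos(5*θ/2)/5; evaluating from -2*pi to 2*pi: ∫_{-2*pi}^{2*pi} (-3*θ - 3) sin(-5*θ/2) dθ = (6/5 + 12*pi/5) - (6/5 - 12*pi/5) = 24*pi/5.
Hence Im(c_{-5}) = (-1/(4*pi))·(24*pi/5) = -6/5.

-6/5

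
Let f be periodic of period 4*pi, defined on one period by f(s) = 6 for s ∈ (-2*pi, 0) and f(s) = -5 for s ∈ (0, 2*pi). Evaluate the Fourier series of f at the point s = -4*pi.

1/2

s = -4*pi differs from s = 0 by -1 full period(s), and the series is 4*pi-periodic.
At s = 0 the one-sided limits are f(0^-) = 6 and f(0^+) = -5.
By Dirichlet's theorem the series converges to their average, [(6) + (-5)]/2 = 1/2.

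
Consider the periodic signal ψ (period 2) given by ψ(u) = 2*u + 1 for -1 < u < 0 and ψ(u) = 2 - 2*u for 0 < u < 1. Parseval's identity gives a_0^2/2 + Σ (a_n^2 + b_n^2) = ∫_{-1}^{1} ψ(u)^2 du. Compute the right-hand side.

5/3

∫_{-1}^{1} ψ(u)^2 du = 5/3.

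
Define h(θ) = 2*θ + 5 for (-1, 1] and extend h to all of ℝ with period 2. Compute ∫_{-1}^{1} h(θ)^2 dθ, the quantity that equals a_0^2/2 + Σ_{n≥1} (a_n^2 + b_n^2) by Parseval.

158/3

∫_{-1}^{1} h(θ)^2 dθ = 158/3.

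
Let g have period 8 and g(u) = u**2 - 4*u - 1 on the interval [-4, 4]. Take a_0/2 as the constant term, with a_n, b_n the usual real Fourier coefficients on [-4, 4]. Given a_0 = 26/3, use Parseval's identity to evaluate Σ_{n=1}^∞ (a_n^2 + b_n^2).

9728/45

Parseval: a_0^2/2 + Σ_{n≥1} (a_n^2+b_n^2) = 1/4 ∫_{-4}^{4} g(u)^2 du = 3806/15.
Subtract a_0^2/2 = 338/9: Σ (a_n^2+b_n^2) = 9728/45.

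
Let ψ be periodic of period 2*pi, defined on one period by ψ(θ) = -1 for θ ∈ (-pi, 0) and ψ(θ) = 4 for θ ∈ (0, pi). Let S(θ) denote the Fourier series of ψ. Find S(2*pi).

θ = 2*pi differs from θ = 0 by 1 full period(s), and the series is 2*pi-periodic.
At θ = 0 the one-sided limits are ψ(0^-) = -1 and ψ(0^+) = 4.
By Dirichlet's theorem the series converges to their average, [(-1) + (4)]/2 = 3/2.

3/2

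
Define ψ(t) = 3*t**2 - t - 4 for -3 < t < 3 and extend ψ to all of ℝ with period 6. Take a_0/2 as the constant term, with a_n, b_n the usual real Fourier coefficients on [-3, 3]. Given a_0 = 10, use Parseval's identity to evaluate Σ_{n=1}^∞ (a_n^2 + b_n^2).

Parseval: a_0^2/2 + Σ_{n≥1} (a_n^2+b_n^2) = 1/3 ∫_{-3}^{3} ψ(t)^2 dt = 928/5.
Subtract a_0^2/2 = 50: Σ (a_n^2+b_n^2) = 678/5.

678/5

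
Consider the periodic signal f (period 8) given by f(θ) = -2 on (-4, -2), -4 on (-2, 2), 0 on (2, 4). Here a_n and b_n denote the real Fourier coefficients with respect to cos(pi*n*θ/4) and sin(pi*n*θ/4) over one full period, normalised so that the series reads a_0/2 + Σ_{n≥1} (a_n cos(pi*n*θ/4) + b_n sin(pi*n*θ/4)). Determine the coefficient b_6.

b_6 = 1/4 ∫_{-4}^{4} f(θ) sin(3*pi*θ/2) dθ.
Split the integral at the breakpoints.
Directly, an antiderivative of (-2) sin(3*pi*θ/2) is 4*cos(3*pi*θ/2)/(3*pi); evaluating from -4 to -2: ∫_{-4}^{-2} (-2) sin(3*pi*θ/2) dθ = (-4/(3*pi)) - (4/(3*pi)) = -8/(3*pi).
Directly, an antiderivative of (-4) sin(3*pi*θ/2) is 8*cos(3*pi*θ/2)/(3*pi); evaluating from -2 to 2: ∫_{-2}^{2} (-4) sin(3*pi*θ/2) dθ = (-8/(3*pi)) - (-8/(3*pi)) = 0.
∫_{2}^{4} (0) sin(3*pi*θ/2) dθ = 0.
Summing the pieces and multiplying by (1/4) gives b_6 = -2/(3*pi).

-2/(3*pi)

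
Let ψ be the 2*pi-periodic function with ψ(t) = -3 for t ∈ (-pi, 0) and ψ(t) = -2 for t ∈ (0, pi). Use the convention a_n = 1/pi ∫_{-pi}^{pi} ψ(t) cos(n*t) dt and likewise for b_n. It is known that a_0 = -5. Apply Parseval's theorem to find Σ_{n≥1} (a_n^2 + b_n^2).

1/2

Parseval: a_0^2/2 + Σ_{n≥1} (a_n^2+b_n^2) = 1/pi ∫_{-pi}^{pi} ψ(t)^2 dt = 13.
Subtract a_0^2/2 = 25/2: Σ (a_n^2+b_n^2) = 1/2.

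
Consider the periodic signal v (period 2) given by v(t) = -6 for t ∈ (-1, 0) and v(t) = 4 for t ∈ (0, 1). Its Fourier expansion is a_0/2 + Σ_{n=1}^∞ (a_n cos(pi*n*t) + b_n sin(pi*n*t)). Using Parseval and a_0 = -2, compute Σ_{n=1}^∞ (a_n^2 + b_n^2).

Parseval: a_0^2/2 + Σ_{n≥1} (a_n^2+b_n^2) = ∫_{-1}^{1} v(t)^2 dt = 52.
Subtract a_0^2/2 = 2: Σ (a_n^2+b_n^2) = 50.

50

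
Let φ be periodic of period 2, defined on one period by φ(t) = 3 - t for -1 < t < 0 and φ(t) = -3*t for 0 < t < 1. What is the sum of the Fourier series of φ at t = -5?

1/2

t = -5 differs from t = -1 by -2 full period(s), and the series is 2-periodic.
At t = -1 the one-sided limits are φ(-1^-) = -3 and φ(-1^+) = 4.
By Dirichlet's theorem the series converges to their average, [(-3) + (4)]/2 = 1/2.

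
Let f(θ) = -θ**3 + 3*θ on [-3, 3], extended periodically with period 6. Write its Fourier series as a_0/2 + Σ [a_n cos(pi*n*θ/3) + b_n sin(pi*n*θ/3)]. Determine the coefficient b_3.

b_3 = 1/3 ∫_{-3}^{3} f(θ) sin(pi*θ) dθ.
f is odd and sin(pi*θ) is odd, so the integrand is even and b_3 = 2/3 ∫_0^{3} f(θ) sin(pi*θ) dθ.
Integrating by parts three times (tabular method), an antiderivative of (-θ**3 + 3*θ) sin(pi*θ) is θ**3*cos(pi*θ)/pi - 3*θ**2*sin(pi*θ)/pi**2 - 3*θ*cos(pi*θ)/pi - 6*θ*cos(pi*θ)/pi**3 + 6*sin(pi*θ)/pi**4 + 3*sin(pi*θ)/pi**2; evaluating from 0 to 3: ∫_{0}^{3} (-θ**3 + 3*θ) sin(pi*θ) dθ = (-18/pi + 18/pi**3) - (0) = -18/pi + 18/pi**3.
Hence b_3 = (2/3)·(-18/pi + 18/pi**3) = -12/pi + 12/pi**3.

-12/pi + 12/pi**3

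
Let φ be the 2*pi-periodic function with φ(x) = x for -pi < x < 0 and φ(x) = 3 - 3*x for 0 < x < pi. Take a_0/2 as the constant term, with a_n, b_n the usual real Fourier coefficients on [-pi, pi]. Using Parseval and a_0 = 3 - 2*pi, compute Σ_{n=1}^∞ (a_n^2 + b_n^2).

-3*pi + 9/2 + 4*pi**2/3

Parseval: a_0^2/2 + Σ_{n≥1} (a_n^2+b_n^2) = 1/pi ∫_{-pi}^{pi} φ(x)^2 dx = -9*pi + 9 + 10*pi**2/3.
Subtract a_0^2/2 = (3 - 2*pi)**2/2: Σ (a_n^2+b_n^2) = -3*pi + 9/2 + 4*pi**2/3.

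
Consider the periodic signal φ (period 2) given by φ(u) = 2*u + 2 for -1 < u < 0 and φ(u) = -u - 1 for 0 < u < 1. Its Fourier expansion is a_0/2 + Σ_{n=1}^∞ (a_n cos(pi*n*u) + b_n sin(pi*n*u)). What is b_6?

b_6 = ∫_{-1}^{1} φ(u) sin(6*pi*u) du.
Split the integral at the breakpoints.
Integrating by parts (boundary term plus one more integral), an antiderivative of (2*u + 2) sin(6*pi*u) is -u*cos(6*pi*u)/(3*pi) + sin(6*pi*u)/(18*pi**2) - cos(6*pi*u)/(3*pi); evaluating from -1 to 0: ∫_{-1}^{0} (2*u + 2) sin(6*pi*u) du = (-1/(3*pi)) - (0) = -1/(3*pi).
Integrating by parts (boundary term plus one more integral), an antiderivative of (-u - 1) sin(6*pi*u) is u*cos(6*pi*u)/(6*pi) - sin(6*pi*u)/(36*pi**2) + cos(6*pi*u)/(6*pi); evaluating from 0 to 1: ∫_{0}^{1} (-u - 1) sin(6*pi*u) du = (1/(3*pi)) - (1/(6*pi)) = 1/(6*pi).
Summing the pieces gives b_6 = -1/(6*pi).

-1/(6*pi)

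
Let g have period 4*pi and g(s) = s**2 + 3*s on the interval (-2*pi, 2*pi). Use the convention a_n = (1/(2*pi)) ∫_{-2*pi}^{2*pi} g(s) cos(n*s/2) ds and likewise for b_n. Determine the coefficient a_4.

1

a_4 = (1/(2*pi)) ∫_{-2*pi}^{2*pi} g(s) cos(2*s) ds.
Integrating by parts twice (tabular method), an antiderivative of (s**2 + 3*s) cos(2*s) is s**2*sin(2*s)/2 + 3*s*sin(2*s)/2 + s*cos(2*s)/2 - sin(2*s)/4 + 3*cos(2*s)/4; evaluating from -2*pi to 2*pi: ∫_{-2*pi}^{2*pi} (s**2 + 3*s) cos(2*s) ds = (3/4 + pi) - (3/4 - pi) = 2*pi.
Hence a_4 = (1/(2*pi))·(2*pi) = 1.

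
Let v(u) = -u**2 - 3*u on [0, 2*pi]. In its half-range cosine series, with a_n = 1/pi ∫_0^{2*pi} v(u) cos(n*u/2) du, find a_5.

8*(3 + 2*pi)/(25*pi)

a_5 = 1/pi ∫_0^{2*pi} (-u**2 - 3*u) cos(5*u/2) du.
Integrating by parts twice (tabular method), an antiderivative of (-u**2 - 3*u) cos(5*u/2) is -2*u**2*sin(5*u/2)/5 - 6*u*sin(5*u/2)/5 - 8*u*cos(5*u/2)/25 + 16*sin(5*u/2)/125 - 12*cos(5*u/2)/25; evaluating from 0 to 2*pi: ∫_{0}^{2*pi} (-u**2 - 3*u) cos(5*u/2) du = (12/25 + 16*pi/25) - (-12/25) = 24/25 + 16*pi/25.
Hence a_5 = (1/pi)·(24/25 + 16*pi/25) = 8*(3 + 2*pi)/(25*pi).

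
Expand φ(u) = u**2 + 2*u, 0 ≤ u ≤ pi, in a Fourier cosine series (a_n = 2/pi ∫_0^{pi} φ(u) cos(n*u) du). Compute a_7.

4*(-pi - 2)/(49*pi)

a_7 = 2/pi ∫_0^{pi} (u**2 + 2*u) cos(7*u) du.
Integrating by parts twice (tabular method), an antiderivative of (u**2 + 2*u) cos(7*u) is u**2*sin(7*u)/7 + 2*u*sin(7*u)/7 + 2*u*cos(7*u)/49 - 2*sin(7*u)/343 + 2*cos(7*u)/49; evaluating from 0 to pi: ∫_{0}^{pi} (u**2 + 2*u) cos(7*u) du = (-2*pi/49 - 2/49) - (2/49) = -2*pi/49 - 4/49.
Hence a_7 = (2/pi)·(-2*pi/49 - 4/49) = 4*(-pi - 2)/(49*pi).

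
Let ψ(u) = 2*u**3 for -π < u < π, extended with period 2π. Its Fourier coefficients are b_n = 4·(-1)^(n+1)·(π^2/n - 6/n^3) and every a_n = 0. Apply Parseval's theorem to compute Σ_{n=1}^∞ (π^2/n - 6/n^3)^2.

Parseval: Σ b_n^2 = (1/π) ∫_{-π}^{π} ψ(u)^2 du = 8*pi**6/7.
b_n^2 = 16·(π^2/n - 6/n^3)^2, so the sum equals (8*pi**6/7)/16 = pi**6/14.

pi**6/14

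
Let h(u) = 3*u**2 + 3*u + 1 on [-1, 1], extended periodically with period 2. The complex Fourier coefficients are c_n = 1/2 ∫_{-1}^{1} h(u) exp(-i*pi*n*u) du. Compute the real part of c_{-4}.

3/(8*pi**2)

Since h is real-valued, Re(c_{-4}) = 1/2 ∫_{-1}^{1} h(u) cos(-4*pi*u) du = a_{4}/2.
Integrating by parts twice (tabular method), an antiderivative of (3*u**2 + 3*u + 1) cos(-4*pi*u) is 3*u**2*sin(4*pi*u)/(4*pi) + 3*u*sin(4*pi*u)/(4*pi) + 3*u*cos(4*pi*u)/(8*pi**2) - 3*sin(4*pi*u)/(32*pi**3) + sin(4*pi*u)/(4*pi) + 3*cos(4*pi*u)/(16*pi**2); evaluating from -1 to 1: ∫_{-1}^{1} (3*u**2 + 3*u + 1) cos(-4*pi*u) du = (9/(16*pi**2)) - (-3/(16*pi**2)) = 3/(4*pi**2).
Hence Re(c_{-4}) = (1/2)·(3/(4*pi**2)) = 3/(8*pi**2).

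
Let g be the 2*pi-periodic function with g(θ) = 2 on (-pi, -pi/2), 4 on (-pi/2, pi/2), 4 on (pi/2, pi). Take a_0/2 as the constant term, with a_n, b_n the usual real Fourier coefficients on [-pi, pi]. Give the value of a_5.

a_5 = 1/pi ∫_{-pi}^{pi} g(θ) cos(5*θ) dθ.
Split the integral at the breakpoints.
Directly, an antiderivative of (2) cos(5*θ) is 2*sin(5*θ)/5; evaluating from -pi to -pi/2: ∫_{-pi}^{-pi/2} (2) cos(5*θ) dθ = (-2/5) - (0) = -2/5.
Directly, an antiderivative of (4) cos(5*θ) is 4*sin(5*θ)/5; evaluating from -pi/2 to pi/2: ∫_{-pi/2}^{pi/2} (4) cos(5*θ) dθ = (4/5) - (-4/5) = 8/5.
Directly, an antiderivative of (4) cos(5*θ) is 4*sin(5*θ)/5; evaluating from pi/2 to pi: ∫_{pi/2}^{pi} (4) cos(5*θ) dθ = (0) - (4/5) = -4/5.
Summing the pieces and multiplying by (1/pi) gives a_5 = 2/(5*pi).

2/(5*pi)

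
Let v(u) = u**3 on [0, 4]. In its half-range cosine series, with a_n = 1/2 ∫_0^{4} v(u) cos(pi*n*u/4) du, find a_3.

128*(4 - 9*pi**2)/(27*pi**4)

a_3 = 1/2 ∫_0^{4} (u**3) cos(3*pi*u/4) du.
Integrating by parts three times (tabular method), an antiderivative of (u**3) cos(3*pi*u/4) is 4*u**3*sin(3*pi*u/4)/(3*pi) + 16*u**2*cos(3*pi*u/4)/(3*pi**2) - 128*u*sin(3*pi*u/4)/(9*pi**3) - 512*cos(3*pi*u/4)/(27*pi**4); evaluating from 0 to 4: ∫_{0}^{4} (u**3) cos(3*pi*u/4) du = (256*(2 - 9*pi**2)/(27*pi**4)) - (-512/(27*pi**4)) = 256*(4 - 9*pi**2)/(27*pi**4).
Hence a_3 = (1/2)·(256*(4 - 9*pi**2)/(27*pi**4)) = 128*(4 - 9*pi**2)/(27*pi**4).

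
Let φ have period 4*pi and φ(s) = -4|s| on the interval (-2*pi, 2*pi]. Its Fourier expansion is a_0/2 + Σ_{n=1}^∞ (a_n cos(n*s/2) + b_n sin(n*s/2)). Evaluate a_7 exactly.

32/(49*pi)

a_7 = (1/(2*pi)) ∫_{-2*pi}^{2*pi} φ(s) cos(7*s/2) ds.
φ is even and cos(7*s/2) is even, so the integrand is even and a_7 = 1/pi ∫_0^{2*pi} φ(s) cos(7*s/2) ds.
Integrating by parts (boundary term plus one more integral), an antiderivative of (-4*s) cos(7*s/2) is -8*s*sin(7*s/2)/7 - 16*cos(7*s/2)/49; evaluating from 0 to 2*pi: ∫_{0}^{2*pi} (-4*s) cos(7*s/2) ds = (16/49) - (-16/49) = 32/49.
Hence a_7 = (1/pi)·(32/49) = 32/(49*pi).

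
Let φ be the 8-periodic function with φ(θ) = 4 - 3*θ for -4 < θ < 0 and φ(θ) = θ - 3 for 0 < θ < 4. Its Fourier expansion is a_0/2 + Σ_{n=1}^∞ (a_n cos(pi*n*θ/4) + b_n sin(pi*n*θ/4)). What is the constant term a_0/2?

9/2

a_0 = 1/4 ∫_{-4}^{4} φ(θ) dθ = 1/4 · (36) = 9.
So the constant term a_0/2 = 9/2.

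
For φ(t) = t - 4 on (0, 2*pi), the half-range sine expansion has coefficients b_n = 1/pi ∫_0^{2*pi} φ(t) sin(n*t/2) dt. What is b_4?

-1

b_4 = 1/pi ∫_0^{2*pi} (t - 4) sin(2*t) dt.
Integrating by parts (boundary term plus one more integral), an antiderivative of (t - 4) sin(2*t) is -t*cos(2*t)/2 + sin(2*t)/4 + 2*cos(2*t); evaluating from 0 to 2*pi: ∫_{0}^{2*pi} (t - 4) sin(2*t) dt = (2 - pi) - (2) = -pi.
Hence b_4 = (1/pi)·(-pi) = -1.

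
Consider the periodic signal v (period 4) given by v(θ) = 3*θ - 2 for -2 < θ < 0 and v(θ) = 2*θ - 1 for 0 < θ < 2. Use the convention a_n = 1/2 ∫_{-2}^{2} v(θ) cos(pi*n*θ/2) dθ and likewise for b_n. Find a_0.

-4

a_0 = 1/2 ∫_{-2}^{2} v(θ) dθ = 1/2 · (-8) = -4.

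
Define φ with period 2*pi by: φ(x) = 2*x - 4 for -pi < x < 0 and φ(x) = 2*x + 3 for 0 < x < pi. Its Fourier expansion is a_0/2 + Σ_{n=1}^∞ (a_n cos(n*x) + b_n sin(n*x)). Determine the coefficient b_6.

-2/3

b_6 = 1/pi ∫_{-pi}^{pi} φ(x) sin(6*x) dx.
Split the integral at the breakpoints.
Integrating by parts (boundary term plus one more integral), an antiderivative of (2*x - 4) sin(6*x) is -x*cos(6*x)/3 + sin(6*x)/18 + 2*cos(6*x)/3; evaluating from -pi to 0: ∫_{-pi}^{0} (2*x - 4) sin(6*x) dx = (2/3) - (2/3 + pi/3) = -pi/3.
Integrating by parts (boundary term plus one more integral), an antiderivative of (2*x + 3) sin(6*x) is -x*cos(6*x)/3 + sin(6*x)/18 - cos(6*x)/2; evaluating from 0 to pi: ∫_{0}^{pi} (2*x + 3) sin(6*x) dx = (-pi/3 - 1/2) - (-1/2) = -pi/3.
Summing the pieces and multiplying by (1/pi) gives b_6 = -2/3.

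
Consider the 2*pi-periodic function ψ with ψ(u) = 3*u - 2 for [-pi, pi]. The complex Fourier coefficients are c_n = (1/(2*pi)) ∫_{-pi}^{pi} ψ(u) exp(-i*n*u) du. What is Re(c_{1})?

Since ψ is real-valued, Re(c_{1}) = (1/(2*pi)) ∫_{-pi}^{pi} ψ(u) cos(u) du = a_{1}/2.
Integrating by parts (boundary term plus one more integral), an antiderivative of (3*u - 2) cos(u) is 3*u*sin(u) - 2*sin(u) + 3*cos(u); evaluating from -pi to pi: ∫_{-pi}^{pi} (3*u - 2) cos(u) du = (-3) - (-3) = 0.
Hence Re(c_{1}) = (1/(2*pi))·(0) = 0.

0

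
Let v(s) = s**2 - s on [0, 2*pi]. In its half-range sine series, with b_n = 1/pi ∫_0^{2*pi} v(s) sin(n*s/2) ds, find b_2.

b_2 = 1/pi ∫_0^{2*pi} (s**2 - s) sin(s) ds.
Integrating by parts twice (tabular method), an antiderivative of (s**2 - s) sin(s) is -s**2*cos(s) + 2*s*sin(s) + s*cos(s) - sin(s) + 2*cos(s); evaluating from 0 to 2*pi: ∫_{0}^{2*pi} (s**2 - s) sin(s) ds = (-4*pi**2 + 2 + 2*pi) - (2) = 2*pi*(1 - 2*pi).
Hence b_2 = (1/pi)·(2*pi*(1 - 2*pi)) = 2 - 4*pi.

2 - 4*pi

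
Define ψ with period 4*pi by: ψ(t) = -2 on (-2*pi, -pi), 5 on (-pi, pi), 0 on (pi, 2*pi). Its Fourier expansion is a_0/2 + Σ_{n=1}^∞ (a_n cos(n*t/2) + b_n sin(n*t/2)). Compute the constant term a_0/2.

2

a_0 = (1/(2*pi)) ∫_{-2*pi}^{2*pi} ψ(t) dt = (1/(2*pi)) · (8*pi) = 4.
So the constant term a_0/2 = 2.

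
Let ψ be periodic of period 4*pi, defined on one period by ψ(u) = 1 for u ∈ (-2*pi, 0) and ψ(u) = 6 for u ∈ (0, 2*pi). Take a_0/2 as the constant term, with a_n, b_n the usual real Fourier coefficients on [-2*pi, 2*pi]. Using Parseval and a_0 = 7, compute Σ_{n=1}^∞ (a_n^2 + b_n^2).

Parseval: a_0^2/2 + Σ_{n≥1} (a_n^2+b_n^2) = (1/(2*pi)) ∫_{-2*pi}^{2*pi} ψ(u)^2 du = 37.
Subtract a_0^2/2 = 49/2: Σ (a_n^2+b_n^2) = 25/2.

25/2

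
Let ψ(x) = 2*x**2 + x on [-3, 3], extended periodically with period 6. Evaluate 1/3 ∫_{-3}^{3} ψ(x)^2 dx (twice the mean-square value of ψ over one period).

1/3 ∫_{-3}^{3} ψ(x)^2 dx = 1/3 · (2034/5) = 678/5.

678/5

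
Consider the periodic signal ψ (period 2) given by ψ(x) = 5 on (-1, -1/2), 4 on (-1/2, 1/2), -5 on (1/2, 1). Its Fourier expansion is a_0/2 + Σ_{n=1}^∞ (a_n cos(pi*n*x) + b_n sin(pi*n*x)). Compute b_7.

-10/(7*pi)

b_7 = ∫_{-1}^{1} ψ(x) sin(7*pi*x) dx.
Split the integral at the breakpoints.
Directly, an antiderivative of (5) sin(7*pi*x) is -5*cos(7*pi*x)/(7*pi); evaluating from -1 to -1/2: ∫_{-1}^{-1/2} (5) sin(7*pi*x) dx = (0) - (5/(7*pi)) = -5/(7*pi).
Directly, an antiderivative of (4) sin(7*pi*x) is -4*cos(7*pi*x)/(7*pi); evaluating from -1/2 to 1/2: ∫_{-1/2}^{1/2} (4) sin(7*pi*x) dx = (0) - (0) = 0.
Directly, an antiderivative of (-5) sin(7*pi*x) is 5*cos(7*pi*x)/(7*pi); evaluating from 1/2 to 1: ∫_{1/2}^{1} (-5) sin(7*pi*x) dx = (-5/(7*pi)) - (0) = -5/(7*pi).
Summing the pieces gives b_7 = -10/(7*pi).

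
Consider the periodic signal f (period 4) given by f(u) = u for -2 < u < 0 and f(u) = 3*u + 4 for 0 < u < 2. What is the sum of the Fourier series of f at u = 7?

u = 7 differs from u = -1 by 2 full period(s), and the series is 4-periodic.
f is continuous at u = -1 with value -1, so the series converges to -1 there.

-1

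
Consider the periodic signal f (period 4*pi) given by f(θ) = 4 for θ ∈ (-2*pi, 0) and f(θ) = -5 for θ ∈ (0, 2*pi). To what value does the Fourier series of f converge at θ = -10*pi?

θ = -10*pi differs from θ = -2*pi by -2 full period(s), and the series is 4*pi-periodic.
At θ = -2*pi the one-sided limits are f(-2*pi^-) = -5 and f(-2*pi^+) = 4.
By Dirichlet's theorem the series converges to their average, [(-5) + (4)]/2 = -1/2.

-1/2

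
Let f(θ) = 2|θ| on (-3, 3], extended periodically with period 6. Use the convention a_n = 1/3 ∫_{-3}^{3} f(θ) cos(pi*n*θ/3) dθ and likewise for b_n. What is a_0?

a_0 = 1/3 ∫_{-3}^{3} f(θ) dθ = 1/3 · (18) = 6.

6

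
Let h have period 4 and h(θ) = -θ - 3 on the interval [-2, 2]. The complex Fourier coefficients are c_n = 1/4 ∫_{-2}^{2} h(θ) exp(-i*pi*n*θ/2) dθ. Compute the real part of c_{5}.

0

Since h is real-valued, Re(c_{5}) = 1/4 ∫_{-2}^{2} h(θ) cos(5*pi*θ/2) dθ = a_{5}/2.
Integrating by parts (boundary term plus one more integral), an antiderivative of (-θ - 3) cos(5*pi*θ/2) is -2*θ*sin(5*pi*θ/2)/(5*pi) - 6*sin(5*pi*θ/2)/(5*pi) - 4*cos(5*pi*θ/2)/(25*pi**2); evaluating from -2 to 2: ∫_{-2}^{2} (-θ - 3) cos(5*pi*θ/2) dθ = (4/(25*pi**2)) - (4/(25*pi**2)) = 0.
Hence Re(c_{5}) = (1/4)·(0) = 0.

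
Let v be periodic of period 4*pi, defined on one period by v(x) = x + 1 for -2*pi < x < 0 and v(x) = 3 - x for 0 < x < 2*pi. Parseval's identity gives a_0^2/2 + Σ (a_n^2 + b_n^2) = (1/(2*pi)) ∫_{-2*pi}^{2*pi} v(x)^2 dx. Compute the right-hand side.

(1/(2*pi)) ∫_{-2*pi}^{2*pi} v(x)^2 dx = (1/(2*pi)) · (4*pi*(-12*pi + 15 + 4*pi**2)/3) = -8*pi + 10 + 8*pi**2/3.

-8*pi + 10 + 8*pi**2/3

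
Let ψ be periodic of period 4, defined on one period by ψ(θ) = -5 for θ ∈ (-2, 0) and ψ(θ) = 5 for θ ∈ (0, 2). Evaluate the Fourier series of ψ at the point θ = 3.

-5

θ = 3 differs from θ = -1 by 1 full period(s), and the series is 4-periodic.
ψ is continuous at θ = -1 with value -5, so the series converges to -5 there.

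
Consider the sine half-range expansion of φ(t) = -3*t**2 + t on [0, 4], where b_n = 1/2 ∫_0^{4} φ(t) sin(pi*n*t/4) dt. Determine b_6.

44/(3*pi)

b_6 = 1/2 ∫_0^{4} (-3*t**2 + t) sin(3*pi*t/2) dt.
Integrating by parts twice (tabular method), an antiderivative of (-3*t**2 + t) sin(3*pi*t/2) is 2*t**2*cos(3*pi*t/2)/pi - 8*t*sin(3*pi*t/2)/(3*pi**2) - 2*t*cos(3*pi*t/2)/(3*pi) + 4*sin(3*pi*t/2)/(9*pi**2) - 16*cos(3*pi*t/2)/(9*pi**3); evaluating from 0 to 4: ∫_{0}^{4} (-3*t**2 + t) sin(3*pi*t/2) dt = (8*(-2 + 33*pi**2)/(9*pi**3)) - (-16/(9*pi**3)) = 88/(3*pi).
Hence b_6 = (1/2)·(88/(3*pi)) = 44/(3*pi).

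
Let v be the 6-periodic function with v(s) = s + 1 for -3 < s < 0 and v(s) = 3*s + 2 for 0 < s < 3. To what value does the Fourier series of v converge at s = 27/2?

13/2

s = 27/2 differs from s = 3/2 by 2 full period(s), and the series is 6-periodic.
v is continuous at s = 3/2 with value 13/2, so the series converges to 13/2 there.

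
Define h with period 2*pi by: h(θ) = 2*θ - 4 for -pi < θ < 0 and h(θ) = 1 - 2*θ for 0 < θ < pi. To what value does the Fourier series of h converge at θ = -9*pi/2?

θ = -9*pi/2 differs from θ = -pi/2 by -2 full period(s), and the series is 2*pi-periodic.
h is continuous at θ = -pi/2 with value -4 - pi, so the series converges to -4 - pi there.

-4 - pi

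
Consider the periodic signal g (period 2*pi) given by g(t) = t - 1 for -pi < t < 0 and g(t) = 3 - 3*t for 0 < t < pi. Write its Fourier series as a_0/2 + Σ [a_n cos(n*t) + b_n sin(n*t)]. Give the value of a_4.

0

a_4 = 1/pi ∫_{-pi}^{pi} g(t) cos(4*t) dt.
Split the integral at the breakpoints.
Integrating by parts (boundary term plus one more integral), an antiderivative of (t - 1) cos(4*t) is t*sin(4*t)/4 - sin(4*t)/4 + cos(4*t)/16; evaluating from -pi to 0: ∫_{-pi}^{0} (t - 1) cos(4*t) dt = (1/16) - (1/16) = 0.
Integrating by parts (boundary term plus one more integral), an antiderivative of (3 - 3*t) cos(4*t) is -3*t*sin(4*t)/4 + 3*sin(4*t)/4 - 3*cos(4*t)/16; evaluating from 0 to pi: ∫_{0}^{pi} (3 - 3*t) cos(4*t) dt = (-3/16) - (-3/16) = 0.
Summing the pieces and multiplying by (1/pi) gives a_4 = 0.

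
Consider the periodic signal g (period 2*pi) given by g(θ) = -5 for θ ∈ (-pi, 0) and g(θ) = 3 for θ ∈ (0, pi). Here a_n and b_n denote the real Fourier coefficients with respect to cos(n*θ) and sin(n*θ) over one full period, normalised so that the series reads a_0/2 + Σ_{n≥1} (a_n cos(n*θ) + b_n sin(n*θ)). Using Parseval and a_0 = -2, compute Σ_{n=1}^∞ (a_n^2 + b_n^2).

32

Parseval: a_0^2/2 + Σ_{n≥1} (a_n^2+b_n^2) = 1/pi ∫_{-pi}^{pi} g(θ)^2 dθ = 34.
Subtract a_0^2/2 = 2: Σ (a_n^2+b_n^2) = 32.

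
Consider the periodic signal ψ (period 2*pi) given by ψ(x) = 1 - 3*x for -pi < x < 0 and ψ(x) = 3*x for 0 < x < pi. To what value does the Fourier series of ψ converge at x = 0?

At x = 0 the one-sided limits are ψ(0^-) = 1 and ψ(0^+) = 0.
By Dirichlet's theorem the series converges to their average, [(1) + (0)]/2 = 1/2.

1/2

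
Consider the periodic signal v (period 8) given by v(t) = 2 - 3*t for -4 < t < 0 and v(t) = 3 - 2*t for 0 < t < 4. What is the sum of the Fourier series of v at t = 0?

5/2

At t = 0 the one-sided limits are v(0^-) = 2 and v(0^+) = 3.
By Dirichlet's theorem the series converges to their average, [(2) + (3)]/2 = 5/2.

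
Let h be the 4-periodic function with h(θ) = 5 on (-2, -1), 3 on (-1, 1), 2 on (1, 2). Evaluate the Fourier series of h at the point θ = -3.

5/2

θ = -3 differs from θ = 1 by -1 full period(s), and the series is 4-periodic.
At θ = 1 the one-sided limits are h(1^-) = 3 and h(1^+) = 2.
By Dirichlet's theorem the series converges to their average, [(3) + (2)]/2 = 5/2.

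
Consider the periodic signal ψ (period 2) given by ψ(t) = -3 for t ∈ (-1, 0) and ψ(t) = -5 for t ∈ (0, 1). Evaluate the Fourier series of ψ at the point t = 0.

-4

At t = 0 the one-sided limits are ψ(0^-) = -3 and ψ(0^+) = -5.
By Dirichlet's theorem the series converges to their average, [(-3) + (-5)]/2 = -4.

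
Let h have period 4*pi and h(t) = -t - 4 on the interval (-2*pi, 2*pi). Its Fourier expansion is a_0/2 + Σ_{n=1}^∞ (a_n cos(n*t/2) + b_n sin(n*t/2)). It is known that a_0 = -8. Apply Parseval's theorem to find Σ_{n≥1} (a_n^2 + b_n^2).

Parseval: a_0^2/2 + Σ_{n≥1} (a_n^2+b_n^2) = (1/(2*pi)) ∫_{-2*pi}^{2*pi} h(t)^2 dt = 8*pi**2/3 + 32.
Subtract a_0^2/2 = 32: Σ (a_n^2+b_n^2) = 8*pi**2/3.

8*pi**2/3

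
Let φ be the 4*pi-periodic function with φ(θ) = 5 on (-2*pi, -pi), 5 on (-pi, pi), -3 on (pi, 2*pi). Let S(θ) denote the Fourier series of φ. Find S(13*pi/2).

5

θ = 13*pi/2 differs from θ = -3*pi/2 by 2 full period(s), and the series is 4*pi-periodic.
φ is continuous at θ = -3*pi/2 with value 5, so the series converges to 5 there.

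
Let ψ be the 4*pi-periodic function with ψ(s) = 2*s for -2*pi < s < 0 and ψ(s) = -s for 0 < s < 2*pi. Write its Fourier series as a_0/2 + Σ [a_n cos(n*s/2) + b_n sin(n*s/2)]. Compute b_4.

-1/2

b_4 = (1/(2*pi)) ∫_{-2*pi}^{2*pi} ψ(s) sin(2*s) ds.
Split the integral at the breakpoints.
Integrating by parts (boundary term plus one more integral), an antiderivative of (2*s) sin(2*s) is -s*cos(2*s) + sin(2*s)/2; evaluating from -2*pi to 0: ∫_{-2*pi}^{0} (2*s) sin(2*s) ds = (0) - (2*pi) = -2*pi.
Integrating by parts (boundary term plus one more integral), an antiderivative of (-s) sin(2*s) is s*cos(2*s)/2 - sin(2*s)/4; evaluating from 0 to 2*pi: ∫_{0}^{2*pi} (-s) sin(2*s) ds = (pi) - (0) = pi.
Summing the pieces and multiplying by (1/(2*pi)) gives b_4 = -1/2.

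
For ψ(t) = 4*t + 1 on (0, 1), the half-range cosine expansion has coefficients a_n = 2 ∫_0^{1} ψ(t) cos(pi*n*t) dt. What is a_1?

a_1 = 2 ∫_0^{1} (4*t + 1) cos(pi*t) dt.
Integrating by parts (boundary term plus one more integral), an antiderivative of (4*t + 1) cos(pi*t) is 4*t*sin(pi*t)/pi + sin(pi*t)/pi + 4*cos(pi*t)/pi**2; evaluating from 0 to 1: ∫_{0}^{1} (4*t + 1) cos(pi*t) dt = (-4/pi**2) - (4/pi**2) = -8/pi**2.
Hence a_1 = 2·(-8/pi**2) = -16/pi**2.

-16/pi**2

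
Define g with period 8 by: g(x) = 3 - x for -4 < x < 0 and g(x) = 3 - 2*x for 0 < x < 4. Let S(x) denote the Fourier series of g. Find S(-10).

x = -10 differs from x = -2 by -1 full period(s), and the series is 8-periodic.
g is continuous at x = -2 with value 5, so the series converges to 5 there.

5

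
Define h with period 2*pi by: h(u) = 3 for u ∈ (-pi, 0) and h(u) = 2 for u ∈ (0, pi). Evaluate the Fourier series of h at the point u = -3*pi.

5/2

u = -3*pi differs from u = pi by -2 full period(s), and the series is 2*pi-periodic.
At u = pi the one-sided limits are h(pi^-) = 2 and h(pi^+) = 3.
By Dirichlet's theorem the series converges to their average, [(2) + (3)]/2 = 5/2.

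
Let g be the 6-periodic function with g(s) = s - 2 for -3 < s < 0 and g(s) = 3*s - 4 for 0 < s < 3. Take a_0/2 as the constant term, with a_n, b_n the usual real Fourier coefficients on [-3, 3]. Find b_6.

-2/pi

b_6 = 1/3 ∫_{-3}^{3} g(s) sin(2*pi*s) ds.
Split the integral at the breakpoints.
Integrating by parts (boundary term plus one more integral), an antiderivative of (s - 2) sin(2*pi*s) is -s*cos(2*pi*s)/(2*pi) + sin(2*pi*s)/(4*pi**2) + cos(2*pi*s)/pi; evaluating from -3 to 0: ∫_{-3}^{0} (s - 2) sin(2*pi*s) ds = (1/pi) - (5/(2*pi)) = -3/(2*pi).
Integrating by parts (boundary term plus one more integral), an antiderivative of (3*s - 4) sin(2*pi*s) is -3*s*cos(2*pi*s)/(2*pi) + 3*sin(2*pi*s)/(4*pi**2) + 2*cos(2*pi*s)/pi; evaluating from 0 to 3: ∫_{0}^{3} (3*s - 4) sin(2*pi*s) ds = (-5/(2*pi)) - (2/pi) = -9/(2*pi).
Summing the pieces and multiplying by (1/3) gives b_6 = -2/pi.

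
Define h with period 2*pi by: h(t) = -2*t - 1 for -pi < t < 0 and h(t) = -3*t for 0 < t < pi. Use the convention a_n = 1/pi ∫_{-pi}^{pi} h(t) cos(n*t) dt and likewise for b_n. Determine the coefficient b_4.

5/4

b_4 = 1/pi ∫_{-pi}^{pi} h(t) sin(4*t) dt.
Split the integral at the breakpoints.
Integrating by parts (boundary term plus one more integral), an antiderivative of (-2*t - 1) sin(4*t) is t*cos(4*t)/2 - sin(4*t)/8 + cos(4*t)/4; evaluating from -pi to 0: ∫_{-pi}^{0} (-2*t - 1) sin(4*t) dt = (1/4) - (1/4 - pi/2) = pi/2.
Integrating by parts (boundary term plus one more integral), an antiderivative of (-3*t) sin(4*t) is 3*t*cos(4*t)/4 - 3*sin(4*t)/16; evaluating from 0 to pi: ∫_{0}^{pi} (-3*t) sin(4*t) dt = (3*pi/4) - (0) = 3*pi/4.
Summing the pieces and multiplying by (1/pi) gives b_4 = 5/4.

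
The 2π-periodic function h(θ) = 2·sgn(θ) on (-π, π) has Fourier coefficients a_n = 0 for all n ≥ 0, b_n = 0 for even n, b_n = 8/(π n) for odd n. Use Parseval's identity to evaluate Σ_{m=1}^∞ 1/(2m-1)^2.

Parseval: Σ b_n^2 = (1/π) ∫_{-π}^{π} h(θ)^2 dθ = 8.
Only odd n contribute, with b_n^2 = 64/(π^2 n^2), so Σ_{m≥1} 1/(2m-1)^2 = π^2·(8)/64 = pi**2/8.

pi**2/8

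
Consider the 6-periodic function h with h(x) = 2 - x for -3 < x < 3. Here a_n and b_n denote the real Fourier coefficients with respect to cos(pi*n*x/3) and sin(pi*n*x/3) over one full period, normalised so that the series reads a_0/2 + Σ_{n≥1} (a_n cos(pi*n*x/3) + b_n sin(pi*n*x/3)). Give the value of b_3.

b_3 = 1/3 ∫_{-3}^{3} h(x) sin(pi*x) dx.
Integrating by parts (boundary term plus one more integral), an antiderivative of (2 - x) sin(pi*x) is x*cos(pi*x)/pi - sin(pi*x)/pi**2 - 2*cos(pi*x)/pi; evaluating from -3 to 3: ∫_{-3}^{3} (2 - x) sin(pi*x) dx = (-1/pi) - (5/pi) = -6/pi.
Hence b_3 = (1/3)·(-6/pi) = -2/pi.

-2/pi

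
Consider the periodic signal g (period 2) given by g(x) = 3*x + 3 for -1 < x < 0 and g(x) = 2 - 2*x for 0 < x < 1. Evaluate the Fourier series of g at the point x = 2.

x = 2 differs from x = 0 by 1 full period(s), and the series is 2-periodic.
At x = 0 the one-sided limits are g(0^-) = 3 and g(0^+) = 2.
By Dirichlet's theorem the series converges to their average, [(3) + (2)]/2 = 5/2.

5/2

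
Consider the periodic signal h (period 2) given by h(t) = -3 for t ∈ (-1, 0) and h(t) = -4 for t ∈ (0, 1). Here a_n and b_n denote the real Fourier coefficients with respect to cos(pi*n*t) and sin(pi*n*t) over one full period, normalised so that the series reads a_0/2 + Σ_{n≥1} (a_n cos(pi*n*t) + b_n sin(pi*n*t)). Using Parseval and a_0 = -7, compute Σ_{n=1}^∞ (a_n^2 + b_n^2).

1/2

Parseval: a_0^2/2 + Σ_{n≥1} (a_n^2+b_n^2) = ∫_{-1}^{1} h(t)^2 dt = 25.
Subtract a_0^2/2 = 49/2: Σ (a_n^2+b_n^2) = 1/2.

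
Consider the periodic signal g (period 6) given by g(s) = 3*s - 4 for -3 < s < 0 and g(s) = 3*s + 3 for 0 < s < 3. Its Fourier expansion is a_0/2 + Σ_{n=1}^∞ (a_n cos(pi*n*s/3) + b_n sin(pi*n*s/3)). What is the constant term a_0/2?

-1/2

a_0 = 1/3 ∫_{-3}^{3} g(s) ds = 1/3 · (-3) = -1.
So the constant term a_0/2 = -1/2.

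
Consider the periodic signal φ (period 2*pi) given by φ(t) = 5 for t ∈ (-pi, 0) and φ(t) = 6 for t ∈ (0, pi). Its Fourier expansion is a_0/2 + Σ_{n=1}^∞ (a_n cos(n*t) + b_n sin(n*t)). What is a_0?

a_0 = 1/pi ∫_{-pi}^{pi} φ(t) dt = 1/pi · (11*pi) = 11.

11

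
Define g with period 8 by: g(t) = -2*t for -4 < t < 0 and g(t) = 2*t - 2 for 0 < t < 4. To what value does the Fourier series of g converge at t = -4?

7

At t = -4 the one-sided limits are g(-4^-) = 6 and g(-4^+) = 8.
By Dirichlet's theorem the series converges to their average, [(6) + (8)]/2 = 7.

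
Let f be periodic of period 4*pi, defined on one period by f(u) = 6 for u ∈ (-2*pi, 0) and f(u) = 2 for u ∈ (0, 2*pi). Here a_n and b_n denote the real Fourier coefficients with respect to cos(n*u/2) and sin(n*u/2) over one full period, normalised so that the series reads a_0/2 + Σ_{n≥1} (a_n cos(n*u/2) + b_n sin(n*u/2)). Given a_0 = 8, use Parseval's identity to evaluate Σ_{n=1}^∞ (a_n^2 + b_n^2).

8

Parseval: a_0^2/2 + Σ_{n≥1} (a_n^2+b_n^2) = (1/(2*pi)) ∫_{-2*pi}^{2*pi} f(u)^2 du = 40.
Subtract a_0^2/2 = 32: Σ (a_n^2+b_n^2) = 8.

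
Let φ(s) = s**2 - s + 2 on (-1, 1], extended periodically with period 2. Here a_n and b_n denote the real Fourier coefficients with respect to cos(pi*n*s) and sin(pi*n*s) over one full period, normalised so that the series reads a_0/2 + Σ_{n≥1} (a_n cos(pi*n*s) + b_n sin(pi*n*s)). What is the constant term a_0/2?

7/3

a_0 = ∫_{-1}^{1} φ(s) ds = 14/3.
So the constant term a_0/2 = 7/3.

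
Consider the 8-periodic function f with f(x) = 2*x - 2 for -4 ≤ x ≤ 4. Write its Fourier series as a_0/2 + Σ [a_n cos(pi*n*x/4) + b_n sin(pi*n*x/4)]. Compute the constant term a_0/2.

-2

a_0 = 1/4 ∫_{-4}^{4} f(x) dx = 1/4 · (-16) = -4.
So the constant term a_0/2 = -2.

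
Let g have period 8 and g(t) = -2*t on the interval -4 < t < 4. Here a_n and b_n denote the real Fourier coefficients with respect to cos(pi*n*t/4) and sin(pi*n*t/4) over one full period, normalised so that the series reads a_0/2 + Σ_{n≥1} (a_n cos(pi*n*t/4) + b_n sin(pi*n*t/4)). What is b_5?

b_5 = 1/4 ∫_{-4}^{4} g(t) sin(5*pi*t/4) dt.
g is odd and sin(5*pi*t/4) is odd, so the integrand is even and b_5 = 1/2 ∫_0^{4} g(t) sin(5*pi*t/4) dt.
Integrating by parts (boundary term plus one more integral), an antiderivative of (-2*t) sin(5*pi*t/4) is 8*t*cos(5*pi*t/4)/(5*pi) - 32*sin(5*pi*t/4)/(25*pi**2); evaluating from 0 to 4: ∫_{0}^{4} (-2*t) sin(5*pi*t/4) dt = (-32/(5*pi)) - (0) = -32/(5*pi).
Hence b_5 = (1/2)·(-32/(5*pi)) = -16/(5*pi).

-16/(5*pi)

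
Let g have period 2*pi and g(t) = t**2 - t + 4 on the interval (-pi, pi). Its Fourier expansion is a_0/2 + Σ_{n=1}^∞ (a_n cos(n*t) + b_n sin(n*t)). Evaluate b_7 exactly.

b_7 = 1/pi ∫_{-pi}^{pi} g(t) sin(7*t) dt.
Integrating by parts twice (tabular method), an antiderivative of (t**2 - t + 4) sin(7*t) is -t**2*cos(7*t)/7 + 2*t*sin(7*t)/49 + t*cos(7*t)/7 - sin(7*t)/49 - 194*cos(7*t)/343; evaluating from -pi to pi: ∫_{-pi}^{pi} (t**2 - t + 4) sin(7*t) dt = (-pi/7 + 194/343 + pi**2/7) - (pi/7 + 194/343 + pi**2/7) = -2*pi/7.
Hence b_7 = (1/pi)·(-2*pi/7) = -2/7.

-2/7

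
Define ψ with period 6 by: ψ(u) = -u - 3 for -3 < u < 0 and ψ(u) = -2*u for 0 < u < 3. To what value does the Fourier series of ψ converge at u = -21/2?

u = -21/2 differs from u = 3/2 by -2 full period(s), and the series is 6-periodic.
ψ is continuous at u = 3/2 with value -3, so the series converges to -3 there.

-3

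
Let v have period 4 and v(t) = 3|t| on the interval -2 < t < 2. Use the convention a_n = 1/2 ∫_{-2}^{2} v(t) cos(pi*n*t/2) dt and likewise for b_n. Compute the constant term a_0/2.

a_0 = 1/2 ∫_{-2}^{2} v(t) dt = 1/2 · (12) = 6.
So the constant term a_0/2 = 3.

3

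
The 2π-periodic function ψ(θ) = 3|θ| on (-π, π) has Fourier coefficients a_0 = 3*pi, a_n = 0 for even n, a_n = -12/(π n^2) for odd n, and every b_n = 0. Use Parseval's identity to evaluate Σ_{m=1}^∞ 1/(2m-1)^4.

pi**4/96

Parseval: a_0^2/2 + Σ a_n^2 = (1/π) ∫_{-π}^{π} ψ(θ)^2 dθ = 6*pi**2.
Subtract a_0^2/2 = 9*pi**2/2: Σ a_n^2 = 3*pi**2/2.
Only odd n contribute, with a_n^2 = 144/(π^2 n^4), so Σ_{m≥1} 1/(2m-1)^4 = π^2·(3*pi**2/2)/144 = pi**4/96.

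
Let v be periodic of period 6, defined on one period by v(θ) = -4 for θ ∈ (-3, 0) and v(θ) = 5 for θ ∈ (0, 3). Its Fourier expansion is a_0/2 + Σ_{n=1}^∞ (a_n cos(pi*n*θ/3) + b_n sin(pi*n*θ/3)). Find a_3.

0

a_3 = 1/3 ∫_{-3}^{3} v(θ) cos(pi*θ) dθ.
Split the integral at the breakpoints.
Directly, an antiderivative of (-4) cos(pi*θ) is -4*sin(pi*θ)/pi; evaluating from -3 to 0: ∫_{-3}^{0} (-4) cos(pi*θ) dθ = (0) - (0) = 0.
Directly, an antiderivative of (5) cos(pi*θ) is 5*sin(pi*θ)/pi; evaluating from 0 to 3: ∫_{0}^{3} (5) cos(pi*θ) dθ = (0) - (0) = 0.
Summing the pieces and multiplying by (1/3) gives a_3 = 0.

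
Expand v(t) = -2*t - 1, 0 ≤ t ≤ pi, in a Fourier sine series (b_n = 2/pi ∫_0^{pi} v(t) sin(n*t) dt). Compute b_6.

b_6 = 2/pi ∫_0^{pi} (-2*t - 1) sin(6*t) dt.
Integrating by parts (boundary term plus one more integral), an antiderivative of (-2*t - 1) sin(6*t) is t*cos(6*t)/3 - sin(6*t)/18 + cos(6*t)/6; evaluating from 0 to pi: ∫_{0}^{pi} (-2*t - 1) sin(6*t) dt = (1/6 + pi/3) - (1/6) = pi/3.
Hence b_6 = (2/pi)·(pi/3) = 2/3.

2/3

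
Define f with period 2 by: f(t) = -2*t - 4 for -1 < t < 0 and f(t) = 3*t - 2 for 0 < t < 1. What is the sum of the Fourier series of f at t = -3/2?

t = -3/2 differs from t = 1/2 by -1 full period(s), and the series is 2-periodic.
f is continuous at t = 1/2 with value -1/2, so the series converges to -1/2 there.

-1/2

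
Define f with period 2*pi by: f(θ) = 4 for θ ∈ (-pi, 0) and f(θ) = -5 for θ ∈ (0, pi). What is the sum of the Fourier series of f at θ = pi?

-1/2

θ = pi differs from θ = -pi by 1 full period(s), and the series is 2*pi-periodic.
At θ = -pi the one-sided limits are f(-pi^-) = -5 and f(-pi^+) = 4.
By Dirichlet's theorem the series converges to their average, [(-5) + (4)]/2 = -1/2.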